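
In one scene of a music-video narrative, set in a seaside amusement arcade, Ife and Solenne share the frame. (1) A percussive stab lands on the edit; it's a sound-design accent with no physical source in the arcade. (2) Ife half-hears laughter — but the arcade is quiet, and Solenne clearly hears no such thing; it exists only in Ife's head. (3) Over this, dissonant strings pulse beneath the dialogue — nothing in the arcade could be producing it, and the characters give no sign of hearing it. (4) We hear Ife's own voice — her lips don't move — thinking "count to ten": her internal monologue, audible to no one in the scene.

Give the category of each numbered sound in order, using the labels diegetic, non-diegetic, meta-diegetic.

non-diegetic, meta-diegetic, non-diegetic, meta-diegetic

(1) is non-diegetic: it's a sound-design accent with no in-world source; no one in the scene can hear it.
(2) is meta-diegetic: subjective to Ife: the arcade is silent and Solenne hears nothing.
Sound (3): nothing in the arcade produces it and the characters don't hear it — pure soundtrack, so non-diegetic.
(4) is meta-diegetic: it's Ife's unspoken thought, heard only by the audience via her subjectivity.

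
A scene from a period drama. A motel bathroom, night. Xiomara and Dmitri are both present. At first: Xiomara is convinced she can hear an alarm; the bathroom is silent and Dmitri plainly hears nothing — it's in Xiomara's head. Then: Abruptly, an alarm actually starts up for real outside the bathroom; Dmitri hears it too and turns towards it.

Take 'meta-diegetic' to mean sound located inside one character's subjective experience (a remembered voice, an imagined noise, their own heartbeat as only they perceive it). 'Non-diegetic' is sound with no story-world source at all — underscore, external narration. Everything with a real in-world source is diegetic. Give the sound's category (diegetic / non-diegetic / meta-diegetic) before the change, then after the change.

meta-diegetic, diegetic

Before the change: only Xiomara 'hears' it — imagined, in her mind → meta-diegetic.
After the change: now there's a real external source and Dmitri hears it too — in the story world → diegetic.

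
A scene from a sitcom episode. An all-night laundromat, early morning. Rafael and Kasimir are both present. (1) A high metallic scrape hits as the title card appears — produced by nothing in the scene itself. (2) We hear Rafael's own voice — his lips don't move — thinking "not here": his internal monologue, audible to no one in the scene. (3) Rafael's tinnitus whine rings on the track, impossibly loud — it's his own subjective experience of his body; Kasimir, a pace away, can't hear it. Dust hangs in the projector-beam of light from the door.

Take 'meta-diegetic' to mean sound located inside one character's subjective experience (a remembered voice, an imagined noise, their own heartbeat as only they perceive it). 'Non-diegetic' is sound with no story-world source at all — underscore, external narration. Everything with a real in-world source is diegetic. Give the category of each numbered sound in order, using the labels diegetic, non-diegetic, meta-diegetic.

non-diegetic, meta-diegetic, meta-diegetic

(1) is non-diegetic: an editorial stinger — it belongs to the cut, not the story world.
(2) internal monologue — inside Rafael's mind, not spoken into the scene → meta-diegetic.
(3) is meta-diegetic: point-of-audition from inside Rafael's body; not a sound in the room.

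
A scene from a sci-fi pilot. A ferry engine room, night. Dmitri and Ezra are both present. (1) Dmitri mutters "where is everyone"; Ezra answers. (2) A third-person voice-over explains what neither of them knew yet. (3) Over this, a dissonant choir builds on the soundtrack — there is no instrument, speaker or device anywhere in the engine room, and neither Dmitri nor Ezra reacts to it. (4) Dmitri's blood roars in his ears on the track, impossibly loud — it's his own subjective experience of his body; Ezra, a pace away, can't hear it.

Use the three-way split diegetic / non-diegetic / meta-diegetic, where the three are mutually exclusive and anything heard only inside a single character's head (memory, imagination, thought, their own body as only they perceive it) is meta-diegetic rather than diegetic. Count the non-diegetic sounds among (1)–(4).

2

Sound (1): Dmitri is a character speaking aloud in the scene, so diegetic.
(2) commentary laid over the scene from outside the fiction → non-diegetic.
Sound (3): nothing in the engine room produces it and the characters don't hear it — pure soundtrack, so non-diegetic.
Sound (4): point-of-audition from inside Dmitri's body; not a sound in the room, so meta-diegetic.
So 2 of the 4 are non-diegetic: (2), (3).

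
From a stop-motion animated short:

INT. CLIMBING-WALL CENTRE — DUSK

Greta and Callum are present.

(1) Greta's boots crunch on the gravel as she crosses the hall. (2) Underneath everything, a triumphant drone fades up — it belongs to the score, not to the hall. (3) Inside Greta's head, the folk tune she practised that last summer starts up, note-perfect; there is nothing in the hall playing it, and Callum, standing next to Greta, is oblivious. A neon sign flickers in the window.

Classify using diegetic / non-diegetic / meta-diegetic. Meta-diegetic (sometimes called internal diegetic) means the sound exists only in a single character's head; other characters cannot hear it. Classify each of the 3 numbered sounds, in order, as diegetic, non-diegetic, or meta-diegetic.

(1) is diegetic: Greta's footsteps are produced in the story world.
(2) score with no on-screen or off-screen source; it exists for the audience alone → non-diegetic.
Sound (3): the music is a memory playing inside Greta's mind alone; no real-world source, Callum can't hear it, so meta-diegetic.

diegetic, non-diegetic, meta-diegetic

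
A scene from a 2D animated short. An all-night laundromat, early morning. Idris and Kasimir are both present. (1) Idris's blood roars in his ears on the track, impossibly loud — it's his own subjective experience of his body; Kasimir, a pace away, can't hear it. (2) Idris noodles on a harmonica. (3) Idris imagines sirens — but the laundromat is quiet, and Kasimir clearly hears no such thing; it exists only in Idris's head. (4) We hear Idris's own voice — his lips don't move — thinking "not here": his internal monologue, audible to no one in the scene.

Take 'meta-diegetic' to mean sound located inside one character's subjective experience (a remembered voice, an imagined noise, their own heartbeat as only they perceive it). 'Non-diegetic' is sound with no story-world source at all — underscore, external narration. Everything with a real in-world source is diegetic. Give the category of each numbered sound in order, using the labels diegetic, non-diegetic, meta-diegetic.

meta-diegetic, diegetic, meta-diegetic, meta-diegetic

Sound (1): a subjective body sound — Idris's private perception, inaudible to Kasimir, so meta-diegetic.
Sound (2): Idris is producing the music live, in the story world, so diegetic.
Sound (3): the sound is imagined by Idris; nothing in the story world is producing it and Kasimir can't hear it, so meta-diegetic.
(4) it's Idris's unspoken thought, heard only by the audience via his subjectivity → meta-diegetic.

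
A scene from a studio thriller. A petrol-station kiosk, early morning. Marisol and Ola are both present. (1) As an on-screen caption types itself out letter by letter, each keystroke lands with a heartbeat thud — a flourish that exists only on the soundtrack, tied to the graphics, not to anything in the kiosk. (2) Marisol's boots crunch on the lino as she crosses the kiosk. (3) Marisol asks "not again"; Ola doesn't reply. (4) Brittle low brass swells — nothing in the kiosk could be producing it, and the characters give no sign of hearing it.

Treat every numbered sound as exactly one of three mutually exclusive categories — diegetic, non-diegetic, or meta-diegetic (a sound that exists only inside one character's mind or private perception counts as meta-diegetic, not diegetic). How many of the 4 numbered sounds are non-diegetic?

(1) is non-diegetic: the caption isn't part of the story world, so neither is the sound tied to it.
Sound (2): it's the physical sound of Marisol moving in the space, so diegetic.
(3) Marisol is a character speaking aloud in the scene → diegetic.
(4) is non-diegetic: score with no on-screen or off-screen source; it exists for the audience alone.
So 2 of the 4 are non-diegetic: (1), (4).

2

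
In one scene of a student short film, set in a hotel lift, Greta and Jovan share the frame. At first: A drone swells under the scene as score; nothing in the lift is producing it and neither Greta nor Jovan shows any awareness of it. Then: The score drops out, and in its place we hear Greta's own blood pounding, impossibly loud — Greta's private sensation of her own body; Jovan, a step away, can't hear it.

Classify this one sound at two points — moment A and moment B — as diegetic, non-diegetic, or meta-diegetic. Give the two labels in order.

non-diegetic, meta-diegetic

Moment A: underscore with no in-world source, inaudible to the characters → non-diegetic.
Moment B: the body sound is Greta's subjective perception alone — Jovan can't hear it → meta-diegetic.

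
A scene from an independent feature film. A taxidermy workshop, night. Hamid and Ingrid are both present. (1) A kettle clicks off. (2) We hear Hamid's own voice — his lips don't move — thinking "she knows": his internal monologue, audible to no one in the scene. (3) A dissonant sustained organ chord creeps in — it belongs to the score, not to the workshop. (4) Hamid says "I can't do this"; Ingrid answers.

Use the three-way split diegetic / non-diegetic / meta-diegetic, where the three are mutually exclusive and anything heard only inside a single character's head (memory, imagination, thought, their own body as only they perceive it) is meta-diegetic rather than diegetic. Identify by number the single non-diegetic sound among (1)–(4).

3

(1) an in-world source (a kettle); characters could hear it → diegetic.
(2) is meta-diegetic: Hamid's thought-voice: a private mental sound no other character can hear.
Sound (3): it has no source in the story world and no character can hear it — it's underscore, so non-diegetic.
(4) is diegetic: on-screen dialogue — Hamid speaks and Ingrid is there to hear.
Only (3) is non-diegetic.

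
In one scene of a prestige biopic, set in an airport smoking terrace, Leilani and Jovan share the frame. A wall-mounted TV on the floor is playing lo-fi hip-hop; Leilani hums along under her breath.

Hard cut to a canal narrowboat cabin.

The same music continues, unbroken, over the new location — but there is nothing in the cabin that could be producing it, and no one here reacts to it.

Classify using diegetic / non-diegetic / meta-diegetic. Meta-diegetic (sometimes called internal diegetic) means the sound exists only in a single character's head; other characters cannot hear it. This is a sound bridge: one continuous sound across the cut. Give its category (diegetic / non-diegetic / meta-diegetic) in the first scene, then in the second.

Scene one: a wall-mounted TV is an on-screen source and Leilani reacts to it → diegetic.
Scene two: there is no source in the cabin and no one hears it — it's now underscore → non-diegetic.

diegetic, non-diegetic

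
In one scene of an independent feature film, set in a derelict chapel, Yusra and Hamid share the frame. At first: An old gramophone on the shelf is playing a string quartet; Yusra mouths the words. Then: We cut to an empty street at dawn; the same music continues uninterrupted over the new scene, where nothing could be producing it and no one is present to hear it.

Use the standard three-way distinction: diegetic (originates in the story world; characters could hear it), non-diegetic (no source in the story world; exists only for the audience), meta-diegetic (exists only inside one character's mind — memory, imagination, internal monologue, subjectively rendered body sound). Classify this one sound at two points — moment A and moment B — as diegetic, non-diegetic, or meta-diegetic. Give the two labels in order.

Moment A: an old gramophone is a real in-scene source and Yusra reacts to it → diegetic.
Moment B: there is no longer any in-world source and no one can hear it — it has become underscore → non-diegetic.

diegetic, non-diegetic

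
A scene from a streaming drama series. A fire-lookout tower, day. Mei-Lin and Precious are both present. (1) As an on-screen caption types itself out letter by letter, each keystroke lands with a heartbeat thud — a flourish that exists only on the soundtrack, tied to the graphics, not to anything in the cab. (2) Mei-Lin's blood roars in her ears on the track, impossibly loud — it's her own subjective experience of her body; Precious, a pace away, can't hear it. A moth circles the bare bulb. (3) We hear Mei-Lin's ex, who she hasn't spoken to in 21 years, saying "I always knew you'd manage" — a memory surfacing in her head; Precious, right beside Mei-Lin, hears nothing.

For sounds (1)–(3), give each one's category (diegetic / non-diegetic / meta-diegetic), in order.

(1) is non-diegetic: the caption isn't part of the story world, so neither is the sound tied to it.
(2) is meta-diegetic: a subjective body sound — Mei-Lin's private perception, inaudible to Precious.
(3) is meta-diegetic: it's Mei-Lin's recollection rendered as sound; the other character can't hear it.

non-diegetic, meta-diegetic, meta-diegetic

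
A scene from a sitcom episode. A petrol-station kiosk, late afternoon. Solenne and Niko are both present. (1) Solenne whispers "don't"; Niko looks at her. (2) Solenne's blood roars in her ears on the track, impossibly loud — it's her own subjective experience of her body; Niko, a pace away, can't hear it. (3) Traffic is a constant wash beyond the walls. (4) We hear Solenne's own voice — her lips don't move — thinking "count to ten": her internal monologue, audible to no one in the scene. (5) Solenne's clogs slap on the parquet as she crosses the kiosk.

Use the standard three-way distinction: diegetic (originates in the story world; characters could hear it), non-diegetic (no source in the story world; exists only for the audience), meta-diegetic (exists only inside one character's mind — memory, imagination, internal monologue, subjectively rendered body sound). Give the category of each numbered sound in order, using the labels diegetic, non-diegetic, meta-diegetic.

Sound (1): spoken by a character present in the story world, so diegetic.
(2) is meta-diegetic: a subjective body sound — Solenne's private perception, inaudible to Niko.
Sound (3): ambient/room sound belonging to the story's physical space, so diegetic.
(4) internal monologue — inside Solenne's mind, not spoken into the scene → meta-diegetic.
(5) Solenne's footsteps are produced in the story world → diegetic.

diegetic, meta-diegetic, diegetic, meta-diegetic, diegetic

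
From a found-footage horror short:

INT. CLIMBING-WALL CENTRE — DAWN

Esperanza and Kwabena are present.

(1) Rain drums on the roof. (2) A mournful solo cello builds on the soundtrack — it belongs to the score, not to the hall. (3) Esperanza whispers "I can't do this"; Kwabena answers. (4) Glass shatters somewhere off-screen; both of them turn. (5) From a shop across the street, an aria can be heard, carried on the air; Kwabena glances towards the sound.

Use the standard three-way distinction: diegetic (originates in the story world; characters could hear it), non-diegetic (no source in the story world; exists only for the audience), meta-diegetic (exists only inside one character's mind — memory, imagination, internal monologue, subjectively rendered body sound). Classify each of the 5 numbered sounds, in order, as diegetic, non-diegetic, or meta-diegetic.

Sound (1): rain is part of the location's real environment, so diegetic.
(2) is non-diegetic: score with no on-screen or off-screen source; it exists for the audience alone.
Sound (3): spoken by a character present in the story world, so diegetic.
(4) is diegetic: the sound comes from glass physically present in the location.
Sound (5): off-screen diegetic: the source is out of frame but still in the story's space, so diegetic.

diegetic, non-diegetic, diegetic, diegetic, diegetic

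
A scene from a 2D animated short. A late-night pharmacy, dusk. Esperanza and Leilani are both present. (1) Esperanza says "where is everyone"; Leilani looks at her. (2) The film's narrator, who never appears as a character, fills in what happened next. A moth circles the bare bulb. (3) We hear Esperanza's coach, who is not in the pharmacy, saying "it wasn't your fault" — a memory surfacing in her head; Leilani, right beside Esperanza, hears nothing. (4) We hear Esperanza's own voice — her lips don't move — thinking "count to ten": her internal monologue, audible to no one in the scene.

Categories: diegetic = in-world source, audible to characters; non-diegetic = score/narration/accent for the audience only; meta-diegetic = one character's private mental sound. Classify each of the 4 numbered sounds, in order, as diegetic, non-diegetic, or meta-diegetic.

Sound (1): spoken by a character present in the story world, so diegetic.
Sound (2): commentary laid over the scene from outside the fiction, so non-diegetic.
Sound (3): the voice is a memory playing only inside Esperanza's mind; Leilani can't hear it, so meta-diegetic.
Sound (4): internal monologue — inside Esperanza's mind, not spoken into the scene, so meta-diegetic.

diegetic, non-diegetic, meta-diegetic, meta-diegetic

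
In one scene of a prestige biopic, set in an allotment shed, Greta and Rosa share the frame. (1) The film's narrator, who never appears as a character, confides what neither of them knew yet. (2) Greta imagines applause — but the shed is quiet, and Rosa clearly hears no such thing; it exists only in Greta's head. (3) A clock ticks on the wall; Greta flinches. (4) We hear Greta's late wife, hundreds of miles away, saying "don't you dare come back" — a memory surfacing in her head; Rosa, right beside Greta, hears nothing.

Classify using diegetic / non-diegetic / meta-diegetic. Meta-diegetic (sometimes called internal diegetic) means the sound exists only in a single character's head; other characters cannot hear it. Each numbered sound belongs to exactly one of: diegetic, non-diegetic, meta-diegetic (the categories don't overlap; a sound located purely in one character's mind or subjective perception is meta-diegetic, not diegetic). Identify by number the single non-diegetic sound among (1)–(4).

Sound (1): commentary laid over the scene from outside the fiction, so non-diegetic.
(2) is meta-diegetic: subjective to Greta: the shed is silent and Rosa hears nothing.
(3) an in-world source (a clock); characters could hear it → diegetic.
(4) is meta-diegetic: it's Greta's recollection rendered as sound; the other character can't hear it.
Only (1) is non-diegetic.

1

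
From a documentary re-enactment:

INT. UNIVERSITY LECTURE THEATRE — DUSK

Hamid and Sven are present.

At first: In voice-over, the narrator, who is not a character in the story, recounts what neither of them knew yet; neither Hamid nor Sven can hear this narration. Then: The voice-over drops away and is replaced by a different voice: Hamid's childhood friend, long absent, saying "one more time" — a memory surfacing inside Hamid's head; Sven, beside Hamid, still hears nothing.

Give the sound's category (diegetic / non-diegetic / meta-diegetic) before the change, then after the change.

non-diegetic, meta-diegetic

Before the change: the external narrator addresses only the audience — outside the story world → non-diegetic.
After the change: the replacement voice is a memory inside Hamid's mind specifically → meta-diegetic.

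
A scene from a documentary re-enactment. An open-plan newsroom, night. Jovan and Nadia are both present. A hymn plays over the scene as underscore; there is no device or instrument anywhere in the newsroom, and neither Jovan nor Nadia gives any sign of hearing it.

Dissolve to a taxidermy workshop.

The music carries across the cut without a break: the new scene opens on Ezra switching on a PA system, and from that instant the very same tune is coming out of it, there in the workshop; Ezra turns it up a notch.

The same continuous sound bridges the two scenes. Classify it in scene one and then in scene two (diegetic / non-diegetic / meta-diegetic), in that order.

non-diegetic, diegetic

Scene one: there's no in-world source anywhere and no character hears it — underscore for the audience only → non-diegetic.
Scene two: once Ezra turns on a PA system, the music has a real source in the story world and Ezra reacts to it → diegetic.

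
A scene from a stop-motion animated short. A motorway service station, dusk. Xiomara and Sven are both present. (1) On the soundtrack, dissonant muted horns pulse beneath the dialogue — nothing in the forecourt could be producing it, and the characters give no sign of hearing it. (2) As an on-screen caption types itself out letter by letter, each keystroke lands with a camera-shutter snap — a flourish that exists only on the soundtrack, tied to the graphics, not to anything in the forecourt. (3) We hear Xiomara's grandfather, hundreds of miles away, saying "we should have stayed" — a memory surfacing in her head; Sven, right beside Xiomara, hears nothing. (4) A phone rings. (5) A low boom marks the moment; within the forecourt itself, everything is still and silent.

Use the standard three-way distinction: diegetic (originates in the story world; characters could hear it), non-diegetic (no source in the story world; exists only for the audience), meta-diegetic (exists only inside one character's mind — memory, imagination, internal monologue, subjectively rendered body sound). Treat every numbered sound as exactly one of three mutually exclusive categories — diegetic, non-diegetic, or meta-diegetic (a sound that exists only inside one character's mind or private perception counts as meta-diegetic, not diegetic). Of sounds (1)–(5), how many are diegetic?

(1) nothing in the forecourt produces it and the characters don't hear it — pure soundtrack → non-diegetic.
Sound (2): it accompanies on-screen graphics, not anything inside the story world, so non-diegetic.
(3) is meta-diegetic: it's Xiomara's recollection rendered as sound; the other character can't hear it.
(4) is diegetic: the sound comes from a phone physically present in the location.
Sound (5): nothing in the scene produces it; it's an accent added for the audience, so non-diegetic.
Diegetic: (4) — that's 1.

1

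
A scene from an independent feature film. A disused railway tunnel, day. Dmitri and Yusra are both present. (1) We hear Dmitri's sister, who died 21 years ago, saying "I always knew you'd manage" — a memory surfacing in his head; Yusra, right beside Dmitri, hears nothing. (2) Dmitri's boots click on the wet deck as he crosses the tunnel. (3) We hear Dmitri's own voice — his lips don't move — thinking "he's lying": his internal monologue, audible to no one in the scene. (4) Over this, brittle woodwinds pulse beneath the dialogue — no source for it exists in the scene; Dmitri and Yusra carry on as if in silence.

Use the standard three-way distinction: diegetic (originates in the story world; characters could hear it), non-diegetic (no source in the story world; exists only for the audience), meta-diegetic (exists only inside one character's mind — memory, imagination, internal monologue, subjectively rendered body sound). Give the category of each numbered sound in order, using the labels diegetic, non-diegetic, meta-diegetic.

meta-diegetic, diegetic, meta-diegetic, non-diegetic

(1) a remembered line, private to Dmitri — not present in the room, not audible to Yusra → meta-diegetic.
Sound (2): a character's body making contact with the set — an in-world sound, so diegetic.
Sound (3): Dmitri's thought-voice: a private mental sound no other character can hear, so meta-diegetic.
(4) is non-diegetic: nothing in the tunnel produces it and the characters don't hear it — pure soundtrack.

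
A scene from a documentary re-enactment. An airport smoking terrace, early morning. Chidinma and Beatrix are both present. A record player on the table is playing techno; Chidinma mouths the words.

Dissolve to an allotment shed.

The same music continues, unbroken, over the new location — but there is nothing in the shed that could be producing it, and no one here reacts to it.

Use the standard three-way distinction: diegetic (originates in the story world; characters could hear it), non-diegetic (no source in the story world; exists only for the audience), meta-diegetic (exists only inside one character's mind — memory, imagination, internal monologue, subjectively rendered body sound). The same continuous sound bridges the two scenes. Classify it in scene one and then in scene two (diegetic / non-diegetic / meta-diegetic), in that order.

Scene one: a record player is an on-screen source and Chidinma reacts to it → diegetic.
Scene two: there is no source in the shed and no one hears it — it's now underscore → non-diegetic.

diegetic, non-diegetic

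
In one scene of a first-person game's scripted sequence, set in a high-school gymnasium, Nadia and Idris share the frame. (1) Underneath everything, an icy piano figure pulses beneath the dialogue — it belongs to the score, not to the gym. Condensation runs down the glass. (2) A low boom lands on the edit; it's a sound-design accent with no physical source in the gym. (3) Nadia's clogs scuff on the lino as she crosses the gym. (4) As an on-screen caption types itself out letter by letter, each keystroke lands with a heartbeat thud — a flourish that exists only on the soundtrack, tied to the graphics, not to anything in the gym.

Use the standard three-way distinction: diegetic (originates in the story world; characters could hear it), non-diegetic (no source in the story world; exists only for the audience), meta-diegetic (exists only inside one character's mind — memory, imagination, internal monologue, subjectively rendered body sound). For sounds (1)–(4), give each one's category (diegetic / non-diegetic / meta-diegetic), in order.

Sound (1): score with no on-screen or off-screen source; it exists for the audience alone, so non-diegetic.
Sound (2): an editorial stinger — it belongs to the cut, not the story world, so non-diegetic.
Sound (3): Nadia's footsteps are produced in the story world, so diegetic.
Sound (4): the caption isn't part of the story world, so neither is the sound tied to it, so non-diegetic.

non-diegetic, non-diegetic, diegetic, non-diegetic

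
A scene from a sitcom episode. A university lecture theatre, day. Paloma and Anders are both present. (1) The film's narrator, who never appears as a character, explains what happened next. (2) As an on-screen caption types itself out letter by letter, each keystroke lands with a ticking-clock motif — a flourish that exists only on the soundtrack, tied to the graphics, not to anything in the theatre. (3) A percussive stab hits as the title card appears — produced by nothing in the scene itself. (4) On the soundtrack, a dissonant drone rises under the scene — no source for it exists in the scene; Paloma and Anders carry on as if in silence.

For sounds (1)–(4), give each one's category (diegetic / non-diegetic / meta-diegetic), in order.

non-diegetic, non-diegetic, non-diegetic, non-diegetic

Sound (1): commentary laid over the scene from outside the fiction, so non-diegetic.
(2) it accompanies on-screen graphics, not anything inside the story world → non-diegetic.
(3) is non-diegetic: nothing in the scene produces it; it's an accent added for the audience.
(4) score with no on-screen or off-screen source; it exists for the audience alone → non-diegetic.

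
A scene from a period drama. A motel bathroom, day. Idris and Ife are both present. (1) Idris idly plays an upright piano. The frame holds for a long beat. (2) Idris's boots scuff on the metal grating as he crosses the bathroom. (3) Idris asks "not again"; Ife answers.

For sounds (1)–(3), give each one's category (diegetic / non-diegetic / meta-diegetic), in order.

diegetic, diegetic, diegetic

(1) is diegetic: the instrument and the performer are both in the scene.
(2) is diegetic: a character's body making contact with the set — an in-world sound.
(3) is diegetic: spoken by a character present in the story world.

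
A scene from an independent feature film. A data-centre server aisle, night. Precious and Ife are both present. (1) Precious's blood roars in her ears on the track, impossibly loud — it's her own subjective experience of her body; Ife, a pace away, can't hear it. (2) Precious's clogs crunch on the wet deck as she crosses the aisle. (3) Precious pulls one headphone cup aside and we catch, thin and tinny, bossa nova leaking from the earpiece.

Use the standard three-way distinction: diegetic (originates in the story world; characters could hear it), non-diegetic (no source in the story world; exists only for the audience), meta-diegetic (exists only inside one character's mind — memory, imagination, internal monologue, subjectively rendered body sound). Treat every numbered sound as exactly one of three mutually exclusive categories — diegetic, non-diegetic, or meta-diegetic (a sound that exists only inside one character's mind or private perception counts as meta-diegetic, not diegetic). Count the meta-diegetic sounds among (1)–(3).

(1) is meta-diegetic: it's Precious's internal bodily sensation rendered as sound; only Precious 'hears' it.
Sound (2): it's the physical sound of Precious moving in the space, so diegetic.
(3) is diegetic: the headphones are an on-screen source.
So 1 of the 3 is meta-diegetic: (1).

1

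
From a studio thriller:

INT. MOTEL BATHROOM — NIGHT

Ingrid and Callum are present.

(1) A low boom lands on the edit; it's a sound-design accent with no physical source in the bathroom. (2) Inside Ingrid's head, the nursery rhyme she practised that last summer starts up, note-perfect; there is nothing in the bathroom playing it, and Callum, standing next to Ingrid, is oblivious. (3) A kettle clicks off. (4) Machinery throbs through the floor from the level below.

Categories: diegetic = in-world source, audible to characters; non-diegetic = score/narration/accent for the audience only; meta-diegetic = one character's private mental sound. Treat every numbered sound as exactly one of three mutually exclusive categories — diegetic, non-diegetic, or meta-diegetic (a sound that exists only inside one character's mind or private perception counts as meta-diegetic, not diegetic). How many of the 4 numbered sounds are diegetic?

Sound (1): an editorial stinger — it belongs to the cut, not the story world, so non-diegetic.
Sound (2): remembered music, private to Ingrid — Callum is oblivious because it isn't in the room, so meta-diegetic.
(3) is diegetic: a kettle is a real object/event in the scene's world.
Sound (4): it's the actual ambient sound of the location, so diegetic.
Diegetic: (3), (4) — that's 2.

2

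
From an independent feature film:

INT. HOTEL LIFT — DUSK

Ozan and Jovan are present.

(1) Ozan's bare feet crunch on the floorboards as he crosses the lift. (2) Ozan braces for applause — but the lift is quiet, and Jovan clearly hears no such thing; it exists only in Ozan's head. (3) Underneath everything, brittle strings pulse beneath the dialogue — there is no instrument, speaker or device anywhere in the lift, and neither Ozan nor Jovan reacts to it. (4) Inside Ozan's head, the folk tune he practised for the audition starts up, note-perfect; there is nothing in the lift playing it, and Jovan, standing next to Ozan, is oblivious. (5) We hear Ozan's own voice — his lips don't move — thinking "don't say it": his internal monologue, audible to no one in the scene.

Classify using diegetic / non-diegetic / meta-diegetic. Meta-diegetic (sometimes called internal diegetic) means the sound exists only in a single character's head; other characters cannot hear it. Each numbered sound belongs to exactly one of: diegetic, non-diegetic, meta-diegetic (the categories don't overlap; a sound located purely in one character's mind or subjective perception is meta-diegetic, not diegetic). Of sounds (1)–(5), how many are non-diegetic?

1

(1) is diegetic: a character's body making contact with the set — an in-world sound.
(2) is meta-diegetic: Ozan alone 'hears' it — an imagined sound, not present in the space.
(3) is non-diegetic: score with no on-screen or off-screen source; it exists for the audience alone.
(4) is meta-diegetic: the music is a memory playing inside Ozan's mind alone; no real-world source, Jovan can't hear it.
(5) is meta-diegetic: Ozan's thought-voice: a private mental sound no other character can hear.
Non-diegetic: (3) — that's 1.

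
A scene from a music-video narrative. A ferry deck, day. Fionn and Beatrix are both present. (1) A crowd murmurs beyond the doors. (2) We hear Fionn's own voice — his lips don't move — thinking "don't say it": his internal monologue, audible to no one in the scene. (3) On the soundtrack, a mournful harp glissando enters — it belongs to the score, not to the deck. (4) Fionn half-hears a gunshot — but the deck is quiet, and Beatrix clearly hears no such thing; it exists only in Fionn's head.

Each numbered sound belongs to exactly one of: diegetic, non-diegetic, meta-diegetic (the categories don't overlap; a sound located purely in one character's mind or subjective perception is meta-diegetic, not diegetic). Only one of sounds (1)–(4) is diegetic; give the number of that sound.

(1) ambient/room sound belonging to the story's physical space → diegetic.
Sound (2): Fionn's thought-voice: a private mental sound no other character can hear, so meta-diegetic.
(3) is non-diegetic: it has no source in the story world and no character can hear it — it's underscore.
Sound (4): Fionn alone 'hears' it — an imagined sound, not present in the space, so meta-diegetic.
Only (1) is diegetic.

1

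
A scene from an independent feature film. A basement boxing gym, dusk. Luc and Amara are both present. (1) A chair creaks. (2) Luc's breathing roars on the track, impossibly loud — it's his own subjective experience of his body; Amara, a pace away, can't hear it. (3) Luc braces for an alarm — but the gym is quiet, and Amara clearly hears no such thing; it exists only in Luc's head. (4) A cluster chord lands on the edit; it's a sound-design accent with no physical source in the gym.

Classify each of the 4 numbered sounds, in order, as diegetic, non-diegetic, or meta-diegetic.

(1) is diegetic: a chair is a real object/event in the scene's world.
(2) is meta-diegetic: a subjective body sound — Luc's private perception, inaudible to Amara.
(3) Luc alone 'hears' it — an imagined sound, not present in the space → meta-diegetic.
(4) is non-diegetic: nothing in the scene produces it; it's an accent added for the audience.

diegetic, meta-diegetic, meta-diegetic, non-diegetic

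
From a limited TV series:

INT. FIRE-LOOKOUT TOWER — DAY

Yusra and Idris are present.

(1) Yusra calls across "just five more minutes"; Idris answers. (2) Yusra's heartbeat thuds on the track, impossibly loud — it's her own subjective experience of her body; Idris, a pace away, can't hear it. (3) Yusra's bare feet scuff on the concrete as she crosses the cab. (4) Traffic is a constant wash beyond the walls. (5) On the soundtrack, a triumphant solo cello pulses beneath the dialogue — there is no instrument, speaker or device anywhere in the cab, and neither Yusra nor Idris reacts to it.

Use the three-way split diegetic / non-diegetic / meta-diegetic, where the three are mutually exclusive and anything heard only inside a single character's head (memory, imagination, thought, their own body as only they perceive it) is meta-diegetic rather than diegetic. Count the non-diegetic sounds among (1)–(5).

Sound (1): Yusra is a character speaking aloud in the scene, so diegetic.
(2) a subjective body sound — Yusra's private perception, inaudible to Idris → meta-diegetic.
Sound (3): Yusra's footsteps are produced in the story world, so diegetic.
(4) ambient/room sound belonging to the story's physical space → diegetic.
(5) nothing in the cab produces it and the characters don't hear it — pure soundtrack → non-diegetic.
So 1 of the 5 is non-diegetic: (5).

1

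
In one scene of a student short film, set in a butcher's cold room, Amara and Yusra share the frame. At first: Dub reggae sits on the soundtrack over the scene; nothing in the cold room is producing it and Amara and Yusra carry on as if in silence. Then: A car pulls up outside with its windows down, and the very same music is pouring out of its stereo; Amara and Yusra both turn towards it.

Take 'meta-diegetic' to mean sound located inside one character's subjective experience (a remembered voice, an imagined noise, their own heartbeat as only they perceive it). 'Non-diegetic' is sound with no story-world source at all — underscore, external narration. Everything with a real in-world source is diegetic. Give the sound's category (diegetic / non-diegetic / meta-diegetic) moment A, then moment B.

Moment A: no in-world source exists and no character can hear it — underscore → non-diegetic.
Moment B: the car stereo is now a real source in the story world and the characters hear it → diegetic.

non-diegetic, diegetic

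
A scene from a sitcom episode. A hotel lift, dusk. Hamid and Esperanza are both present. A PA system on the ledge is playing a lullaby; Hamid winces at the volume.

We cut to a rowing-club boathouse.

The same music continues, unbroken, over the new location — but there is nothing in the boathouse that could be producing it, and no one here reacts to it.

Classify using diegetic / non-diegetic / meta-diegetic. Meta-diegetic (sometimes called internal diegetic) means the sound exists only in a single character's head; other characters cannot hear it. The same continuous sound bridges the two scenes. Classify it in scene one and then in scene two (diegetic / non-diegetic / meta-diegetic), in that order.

Scene one: a PA system is an on-screen source and Hamid reacts to it → diegetic.
Scene two: there is no source in the boathouse and no one hears it — it's now underscore → non-diegetic.

diegetic, non-diegetic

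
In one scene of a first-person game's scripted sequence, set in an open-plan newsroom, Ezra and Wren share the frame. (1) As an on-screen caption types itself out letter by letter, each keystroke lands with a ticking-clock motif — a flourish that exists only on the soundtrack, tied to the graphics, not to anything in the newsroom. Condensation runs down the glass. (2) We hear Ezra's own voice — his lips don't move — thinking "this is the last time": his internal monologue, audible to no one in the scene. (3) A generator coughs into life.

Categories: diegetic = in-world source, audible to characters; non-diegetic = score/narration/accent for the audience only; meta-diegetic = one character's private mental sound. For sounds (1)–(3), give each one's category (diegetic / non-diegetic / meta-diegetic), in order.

(1) it accompanies on-screen graphics, not anything inside the story world → non-diegetic.
(2) Ezra's thought-voice: a private mental sound no other character can hear → meta-diegetic.
(3) an in-world source (a generator); characters could hear it → diegetic.

non-diegetic, meta-diegetic, diegetic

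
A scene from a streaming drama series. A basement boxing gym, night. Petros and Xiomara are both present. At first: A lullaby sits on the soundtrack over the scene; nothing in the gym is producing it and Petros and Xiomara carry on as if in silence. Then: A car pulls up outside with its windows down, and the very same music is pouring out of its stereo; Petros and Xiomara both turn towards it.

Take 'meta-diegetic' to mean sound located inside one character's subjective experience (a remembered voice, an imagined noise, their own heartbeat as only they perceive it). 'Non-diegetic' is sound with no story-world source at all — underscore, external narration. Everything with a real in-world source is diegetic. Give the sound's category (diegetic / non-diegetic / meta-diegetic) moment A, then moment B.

Moment A: no in-world source exists and no character can hear it — underscore → non-diegetic.
Moment B: the car stereo is now a real source in the story world and the characters hear it → diegetic.

non-diegetic, diegetic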